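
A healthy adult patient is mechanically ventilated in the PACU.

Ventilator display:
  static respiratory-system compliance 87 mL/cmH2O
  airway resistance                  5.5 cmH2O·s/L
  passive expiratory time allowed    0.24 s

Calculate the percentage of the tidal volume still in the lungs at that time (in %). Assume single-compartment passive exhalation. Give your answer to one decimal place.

60.6

τ = R × C = 5.5 × 87 mL/cmH2O = 5.5 × 0.087 L/cmH2O = 0.4785 s.
Passive exhalation: V(t)/V₀ = e^(−t/τ) = e^(−0.24/0.4785) = 0.6056.
Fraction remaining = 0.6056 → 60.56%.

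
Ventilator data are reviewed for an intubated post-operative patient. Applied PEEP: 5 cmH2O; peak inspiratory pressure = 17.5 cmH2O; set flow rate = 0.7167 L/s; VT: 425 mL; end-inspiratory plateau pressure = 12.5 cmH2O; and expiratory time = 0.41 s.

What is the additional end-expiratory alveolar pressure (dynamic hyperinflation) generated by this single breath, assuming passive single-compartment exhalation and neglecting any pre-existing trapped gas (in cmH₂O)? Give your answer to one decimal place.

2.7

R = (PIP − Pplat)/V̇ = (17.5 − 12.5) / 0.7167 = 5.0/0.7167 = 6.976 cmH2O·s/L.
C = Vt/(Pplat − PEEP) = 425.0 / (12.5 − 5) = 425.0/7.5 = 56.667 mL/cmH2O.
τ = R × C = 6.976 × 0.05667 L/cmH2O = 0.3953 s.
Fraction remaining = e^(−Te/τ) = e^(−0.41/0.3953) = 0.3545; trapped volume = 425.0 × 0.3545 = 150.66 mL.
Additional alveolar pressure from trapping ≈ V_trapped / C = 150.66 / 56.667 = 2.659 cmH2O.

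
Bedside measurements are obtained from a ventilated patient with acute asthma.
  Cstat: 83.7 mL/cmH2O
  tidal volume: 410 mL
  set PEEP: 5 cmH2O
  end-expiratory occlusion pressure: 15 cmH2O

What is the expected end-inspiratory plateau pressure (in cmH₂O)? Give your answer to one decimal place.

19.9

End-expiratory occlusion gives total PEEP = 15 cmH2O (intrinsic PEEP = 15 − 5 = 10). Use total PEEP for the elastic gradient.
Pplat = PEEPtotal + Vt / Cstat = 15 + 410 / 83.7 = 15 + 4.898 = 19.898 cmH2O.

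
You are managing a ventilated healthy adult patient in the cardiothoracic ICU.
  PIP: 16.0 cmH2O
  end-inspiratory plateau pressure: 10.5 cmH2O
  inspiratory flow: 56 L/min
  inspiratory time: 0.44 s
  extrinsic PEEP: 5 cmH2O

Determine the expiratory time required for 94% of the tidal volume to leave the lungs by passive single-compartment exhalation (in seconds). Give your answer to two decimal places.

Flow: 56 L/min ÷ 60 = 0.9333 L/s.
Vt = flow × Ti = 0.9333 L/s × 0.44 s × 1000 mL/L = 410.65 mL.
R = (PIP − Pplat)/V̇ = (16.0 − 10.5) / 0.9333 = 5.5/0.9333 = 5.893 cmH2O·s/L.
C = Vt/(Pplat − PEEP) = 410.65 / (10.5 − 5) = 410.65/5.5 = 74.664 mL/cmH2O.
τ = R × C = 5.893 × 0.07466 L/cmH2O = 0.44 s.
t = −τ·ln(1 − 0.94) = −0.44·ln(0.06) = 1.238 s.

1.24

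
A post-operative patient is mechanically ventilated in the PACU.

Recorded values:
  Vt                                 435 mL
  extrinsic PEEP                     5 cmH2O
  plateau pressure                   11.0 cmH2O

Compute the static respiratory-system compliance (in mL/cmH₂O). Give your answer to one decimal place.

Cstat = Vt / (Pplat − PEEP) = 435 / (11.0 − 5) = 435 / 6.0 = 72.5 mL/cmH2O.

72.5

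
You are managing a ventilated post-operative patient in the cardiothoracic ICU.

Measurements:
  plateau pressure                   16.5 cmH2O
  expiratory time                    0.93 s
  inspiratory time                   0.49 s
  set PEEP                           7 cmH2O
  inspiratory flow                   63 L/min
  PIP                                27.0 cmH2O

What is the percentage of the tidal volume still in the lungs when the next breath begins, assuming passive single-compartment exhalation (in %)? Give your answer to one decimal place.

18.0

Flow: 63 L/min ÷ 60 = 1.05 L/s.
Vt = flow × Ti = 1.05 L/s × 0.49 s × 1000 mL/L = 514.5 mL.
R = (PIP − Pplat)/V̇ = (27.0 − 16.5) / 1.05 = 10.5/1.05 = 10.0 cmH2O·s/L.
C = Vt/(Pplat − PEEP) = 514.5 / (16.5 − 7) = 514.5/9.5 = 54.158 mL/cmH2O.
τ = R × C = 10.0 × 0.05416 L/cmH2O = 0.5416 s.
Fraction remaining at end-expiration = e^(−Te/τ) = e^(−0.93/0.5416) = 0.1796 → 17.96%.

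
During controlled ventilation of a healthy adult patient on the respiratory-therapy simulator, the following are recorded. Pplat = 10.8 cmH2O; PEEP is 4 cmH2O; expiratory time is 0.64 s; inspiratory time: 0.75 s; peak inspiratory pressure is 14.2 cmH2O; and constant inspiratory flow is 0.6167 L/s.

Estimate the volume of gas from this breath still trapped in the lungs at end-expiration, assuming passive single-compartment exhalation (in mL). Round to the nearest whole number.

84

Vt = flow × Ti = 0.6167 L/s × 0.75 s × 1000 mL/L = 462.53 mL.
R = (PIP − Pplat)/V̇ = (14.2 − 10.8) / 0.6167 = 3.4/0.6167 = 5.513 cmH2O·s/L.
C = Vt/(Pplat − PEEP) = 462.53 / (10.8 − 4) = 462.53/6.8 = 68.019 mL/cmH2O.
τ = R × C = 5.513 × 0.06802 L/cmH2O = 0.375 s.
Fraction remaining = e^(−Te/τ) = e^(−0.64/0.375) = 0.1815.
Trapped volume = 462.53 × 0.1815 = 83.949 mL.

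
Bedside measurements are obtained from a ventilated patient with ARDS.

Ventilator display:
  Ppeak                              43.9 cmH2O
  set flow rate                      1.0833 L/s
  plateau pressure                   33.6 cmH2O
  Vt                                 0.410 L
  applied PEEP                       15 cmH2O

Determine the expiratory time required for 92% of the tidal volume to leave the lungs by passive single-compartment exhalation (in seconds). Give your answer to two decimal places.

0.53

R = (PIP − Pplat)/V̇ = (43.9 − 33.6) / 1.0833 = 10.3/1.0833 = 9.508 cmH2O·s/L.
C = Vt/(Pplat − PEEP) = 410.0 / (33.6 − 15) = 410.0/18.6 = 22.043 mL/cmH2O.
τ = R × C = 9.508 × 0.02204 L/cmH2O = 0.2096 s.
t = −τ·ln(1 − 0.92) = −0.2096·ln(0.08) = 0.5294 s.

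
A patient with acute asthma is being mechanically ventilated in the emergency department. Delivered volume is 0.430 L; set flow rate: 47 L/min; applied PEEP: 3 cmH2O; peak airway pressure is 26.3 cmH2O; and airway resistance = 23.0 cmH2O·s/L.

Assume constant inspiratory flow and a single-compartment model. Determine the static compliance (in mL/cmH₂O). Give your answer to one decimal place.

Flow: 47 L/min ÷ 60 = 0.7833 L/s.
Equation of motion (constant flow): PIP = Vt/C + R·V̇ + PEEP.
Vt/C = PIP − R·V̇ − PEEP = 26.3 − 23.0×0.7833 − 3 = 26.3 − 18.016 − 3 = 5.284 cmH2O.
C = Vt / 5.284 = 430 / 5.284 = 81.378 mL/cmH2O.

81.4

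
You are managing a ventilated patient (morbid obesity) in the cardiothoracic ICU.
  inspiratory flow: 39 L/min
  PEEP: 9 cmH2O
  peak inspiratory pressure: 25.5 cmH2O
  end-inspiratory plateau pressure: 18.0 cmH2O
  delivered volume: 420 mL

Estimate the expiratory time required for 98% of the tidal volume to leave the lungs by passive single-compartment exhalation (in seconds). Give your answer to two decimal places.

Flow: 39 L/min ÷ 60 = 0.65 L/s.
R = (PIP − Pplat)/V̇ = (25.5 − 18.0) / 0.65 = 7.5/0.65 = 11.538 cmH2O·s/L.
C = Vt/(Pplat − PEEP) = 420.0 / (18.0 − 9) = 420.0/9.0 = 46.667 mL/cmH2O.
τ = R × C = 11.538 × 0.04667 L/cmH2O = 0.5385 s.
t = −τ·ln(1 − 0.98) = −0.5385·ln(0.02) = 2.107 s.

2.11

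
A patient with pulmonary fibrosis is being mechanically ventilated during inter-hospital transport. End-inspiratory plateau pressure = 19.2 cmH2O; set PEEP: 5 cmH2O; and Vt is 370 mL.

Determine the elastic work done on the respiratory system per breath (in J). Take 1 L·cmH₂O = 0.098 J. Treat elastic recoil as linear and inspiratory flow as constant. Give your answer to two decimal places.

Elastic work ≈ ½ × (Pplat − PEEP) × Vt = 0.5 × (19.2 − 5) × 0.370 L = 0.5 × 14.2 × 0.370 = 2.627 L·cmH2O.
× 0.098 J/(L·cmH2O) → 0.2574 J.

0.26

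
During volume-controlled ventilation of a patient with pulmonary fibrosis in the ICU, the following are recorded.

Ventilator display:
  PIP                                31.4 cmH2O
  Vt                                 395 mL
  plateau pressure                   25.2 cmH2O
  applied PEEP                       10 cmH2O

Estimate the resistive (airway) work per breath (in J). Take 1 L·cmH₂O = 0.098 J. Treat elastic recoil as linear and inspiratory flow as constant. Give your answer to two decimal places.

With constant inspiratory flow the resistive pressure is constant at PIP − Pplat = 31.4 − 25.2 = 6.2 cmH2O, so resistive work = 6.2 × 0.395 = 2.449 L·cmH2O.
× 0.098 J/(L·cmH2O) → 0.24 J.

0.24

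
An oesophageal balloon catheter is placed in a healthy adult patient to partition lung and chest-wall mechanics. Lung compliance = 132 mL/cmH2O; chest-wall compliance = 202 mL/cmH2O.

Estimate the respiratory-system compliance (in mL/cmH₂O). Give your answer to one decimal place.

79.8

Lung and chest wall are elastances in series: 1/Crs = 1/CL + 1/Ccw.
1/Crs = 1/132 + 1/202 = 0.01253.
Crs = 79.808 mL/cmH2O.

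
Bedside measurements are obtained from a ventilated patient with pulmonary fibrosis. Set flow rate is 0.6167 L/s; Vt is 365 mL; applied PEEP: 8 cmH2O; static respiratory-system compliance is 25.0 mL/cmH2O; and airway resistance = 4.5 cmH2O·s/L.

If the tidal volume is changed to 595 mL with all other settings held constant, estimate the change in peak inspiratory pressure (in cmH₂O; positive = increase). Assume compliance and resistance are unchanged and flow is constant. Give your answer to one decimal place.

9.2

PIP = Vt/C + R·V̇ + PEEP (constant-flow equation of motion).
Only the elastic term changes: ΔPIP = ΔVt / C = (595 − 365) / 25.0 = 9.2 cmH2O.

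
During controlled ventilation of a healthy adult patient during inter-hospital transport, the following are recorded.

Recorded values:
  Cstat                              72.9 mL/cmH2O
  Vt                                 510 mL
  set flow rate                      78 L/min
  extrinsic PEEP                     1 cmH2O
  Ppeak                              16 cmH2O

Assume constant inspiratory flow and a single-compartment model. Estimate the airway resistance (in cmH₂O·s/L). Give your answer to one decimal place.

Flow: 78 L/min ÷ 60 = 1.3 L/s.
Equation of motion (constant flow): PIP = Vt/C + R·V̇ + PEEP.
R·V̇ = PIP − Vt/C − PEEP = 16 − 510/72.9 − 1 = 16 − 6.996 − 1 = 8.004 cmH2O.
R = 8.004 / 1.3 = 6.157 cmH2O·s/L.

6.2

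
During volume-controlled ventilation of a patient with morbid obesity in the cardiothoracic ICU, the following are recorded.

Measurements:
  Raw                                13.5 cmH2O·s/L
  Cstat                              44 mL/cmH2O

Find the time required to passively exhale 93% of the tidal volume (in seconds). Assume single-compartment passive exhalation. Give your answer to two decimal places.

1.58

τ = R × C = 13.5 × 44 mL/cmH2O = 13.5 × 0.044 L/cmH2O = 0.594 s.
Exhaled fraction f = 1 − e^(−t/τ) → t = −τ·ln(1 − f) = −0.594·ln(0.07) = 1.58 s.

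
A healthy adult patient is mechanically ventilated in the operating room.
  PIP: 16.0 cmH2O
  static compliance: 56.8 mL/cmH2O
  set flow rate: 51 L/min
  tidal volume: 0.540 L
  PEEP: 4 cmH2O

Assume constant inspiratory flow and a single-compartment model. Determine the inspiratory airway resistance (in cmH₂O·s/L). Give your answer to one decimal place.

2.9

Flow: 51 L/min ÷ 60 = 0.85 L/s.
Equation of motion (constant flow): PIP = Vt/C + R·V̇ + PEEP.
R·V̇ = PIP − Vt/C − PEEP = 16.0 − 540/56.8 − 4 = 16.0 − 9.507 − 4 = 2.493 cmH2O.
R = 2.493 / 0.85 = 2.933 cmH2O·s/L.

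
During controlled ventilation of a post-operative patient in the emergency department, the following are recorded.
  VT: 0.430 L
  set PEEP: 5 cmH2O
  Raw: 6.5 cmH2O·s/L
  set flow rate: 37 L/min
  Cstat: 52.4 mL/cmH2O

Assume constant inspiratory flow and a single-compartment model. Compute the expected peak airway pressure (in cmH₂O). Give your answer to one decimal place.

17.2

Flow: 37 L/min ÷ 60 = 0.6167 L/s.
Equation of motion (constant flow): PIP = Vt/C + R·V̇ + PEEP.
PIP = 430/52.4 + 6.5×0.6167 + 5 = 8.206 + 4.009 + 5 = 17.215 cmH2O.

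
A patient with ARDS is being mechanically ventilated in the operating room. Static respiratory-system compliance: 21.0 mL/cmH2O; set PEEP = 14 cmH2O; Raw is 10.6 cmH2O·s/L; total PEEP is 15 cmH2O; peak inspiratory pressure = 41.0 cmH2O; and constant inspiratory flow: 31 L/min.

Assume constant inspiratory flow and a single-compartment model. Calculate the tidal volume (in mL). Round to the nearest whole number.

Flow: 31 L/min ÷ 60 = 0.5167 L/s.
Total PEEP = 15 cmH2O (set 14 + intrinsic 1); this is the baseline alveolar pressure.
Equation of motion (constant flow): PIP = Vt/C + R·V̇ + PEEP.
Vt/C = PIP − R·V̇ − PEEP = 41.0 − 5.477 − 15 = 20.523 cmH2O.
Vt = C × 20.523 = 21.0 × 20.523 = 430.98 mL.

431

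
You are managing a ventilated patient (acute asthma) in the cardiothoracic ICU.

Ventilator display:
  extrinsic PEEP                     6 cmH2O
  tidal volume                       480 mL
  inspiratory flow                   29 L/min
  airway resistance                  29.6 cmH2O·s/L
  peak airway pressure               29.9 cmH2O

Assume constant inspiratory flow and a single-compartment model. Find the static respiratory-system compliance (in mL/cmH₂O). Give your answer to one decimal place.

Flow: 29 L/min ÷ 60 = 0.4833 L/s.
Equation of motion (constant flow): PIP = Vt/C + R·V̇ + PEEP.
Vt/C = PIP − R·V̇ − PEEP = 29.9 − 29.6×0.4833 − 6 = 29.9 − 14.306 − 6 = 9.594 cmH2O.
C = Vt / 9.594 = 480 / 9.594 = 50.031 mL/cmH2O.

50.0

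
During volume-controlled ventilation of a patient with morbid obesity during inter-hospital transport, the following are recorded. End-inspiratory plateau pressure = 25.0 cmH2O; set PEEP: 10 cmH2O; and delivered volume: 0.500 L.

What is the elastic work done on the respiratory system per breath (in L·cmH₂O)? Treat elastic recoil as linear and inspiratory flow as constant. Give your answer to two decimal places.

Elastic work ≈ ½ × (Pplat − PEEP) × Vt = 0.5 × (25.0 − 10) × 0.500 L = 0.5 × 15.0 × 0.500 = 3.75 L·cmH2O.

3.75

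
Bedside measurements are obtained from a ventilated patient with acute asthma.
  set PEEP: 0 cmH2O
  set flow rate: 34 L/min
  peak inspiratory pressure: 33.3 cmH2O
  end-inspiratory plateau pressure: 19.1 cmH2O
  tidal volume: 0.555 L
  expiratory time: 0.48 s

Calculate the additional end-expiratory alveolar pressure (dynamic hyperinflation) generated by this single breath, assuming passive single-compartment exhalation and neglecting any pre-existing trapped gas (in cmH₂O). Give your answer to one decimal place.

9.9

Flow: 34 L/min ÷ 60 = 0.5667 L/s.
R = (PIP − Pplat)/V̇ = (33.3 − 19.1) / 0.5667 = 14.2/0.5667 = 25.057 cmH2O·s/L.
C = Vt/(Pplat − PEEP) = 555.0 / (19.1 − 0) = 555.0/19.1 = 29.058 mL/cmH2O.
τ = R × C = 25.057 × 0.02906 L/cmH2O = 0.7282 s.
Fraction remaining = e^(−Te/τ) = e^(−0.48/0.7282) = 0.5173; trapped volume = 555.0 × 0.5173 = 287.1 mL.
Additional alveolar pressure from trapping ≈ V_trapped / C = 287.1 / 29.058 = 9.88 cmH2O.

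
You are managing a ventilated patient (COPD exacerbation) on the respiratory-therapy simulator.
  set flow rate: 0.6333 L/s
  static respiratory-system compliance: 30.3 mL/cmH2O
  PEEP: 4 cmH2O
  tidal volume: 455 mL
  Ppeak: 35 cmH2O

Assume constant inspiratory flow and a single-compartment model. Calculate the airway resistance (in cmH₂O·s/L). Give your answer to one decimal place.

Equation of motion (constant flow): PIP = Vt/C + R·V̇ + PEEP.
R·V̇ = PIP − Vt/C − PEEP = 35 − 455/30.3 − 4 = 35 − 15.017 − 4 = 15.983 cmH2O.
R = 15.983 / 0.6333 = 25.238 cmH2O·s/L.

25.2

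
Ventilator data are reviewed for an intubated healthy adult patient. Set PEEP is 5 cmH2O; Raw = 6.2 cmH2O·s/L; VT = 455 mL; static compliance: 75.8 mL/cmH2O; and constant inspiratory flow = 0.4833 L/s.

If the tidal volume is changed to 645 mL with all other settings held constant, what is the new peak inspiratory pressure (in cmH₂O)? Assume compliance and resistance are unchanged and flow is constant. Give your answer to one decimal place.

PIP = Vt/C + R·V̇ + PEEP (constant-flow equation of motion).
Only the elastic term changes: ΔPIP = ΔVt / C = (645 − 455) / 75.8 = 2.507 cmH2O.
Original PIP = 455/75.8 + 6.2×0.4833 + 5 = 13.999 cmH2O; new PIP = 13.999 + (2.507) = 16.506 cmH2O.

16.5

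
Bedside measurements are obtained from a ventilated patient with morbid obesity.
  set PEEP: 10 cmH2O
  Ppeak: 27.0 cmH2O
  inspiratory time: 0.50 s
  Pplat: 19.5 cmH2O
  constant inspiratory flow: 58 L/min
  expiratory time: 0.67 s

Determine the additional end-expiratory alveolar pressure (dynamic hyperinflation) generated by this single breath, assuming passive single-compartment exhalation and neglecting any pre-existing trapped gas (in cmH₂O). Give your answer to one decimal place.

Flow: 58 L/min ÷ 60 = 0.9667 L/s.
Vt = flow × Ti = 0.9667 L/s × 0.50 s × 1000 mL/L = 483.35 mL.
R = (PIP − Pplat)/V̇ = (27.0 − 19.5) / 0.9667 = 7.5/0.9667 = 7.758 cmH2O·s/L.
C = Vt/(Pplat − PEEP) = 483.35 / (19.5 − 10) = 483.35/9.5 = 50.879 mL/cmH2O.
τ = R × C = 7.758 × 0.05088 L/cmH2O = 0.3947 s.
Fraction remaining = e^(−Te/τ) = e^(−0.67/0.3947) = 0.1831; trapped volume = 483.35 × 0.1831 = 88.501 mL.
Additional alveolar pressure from trapping ≈ V_trapped / C = 88.501 / 50.879 = 1.739 cmH2O.

1.7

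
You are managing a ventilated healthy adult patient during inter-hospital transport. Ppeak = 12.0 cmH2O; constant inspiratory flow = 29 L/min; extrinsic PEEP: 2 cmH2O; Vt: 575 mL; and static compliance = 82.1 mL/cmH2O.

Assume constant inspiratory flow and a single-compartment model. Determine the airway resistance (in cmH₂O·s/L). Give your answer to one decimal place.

Flow: 29 L/min ÷ 60 = 0.4833 L/s.
Equation of motion (constant flow): PIP = Vt/C + R·V̇ + PEEP.
R·V̇ = PIP − Vt/C − PEEP = 12.0 − 575/82.1 − 2 = 12.0 − 7.004 − 2 = 2.996 cmH2O.
R = 2.996 / 0.4833 = 6.199 cmH2O·s/L.

6.2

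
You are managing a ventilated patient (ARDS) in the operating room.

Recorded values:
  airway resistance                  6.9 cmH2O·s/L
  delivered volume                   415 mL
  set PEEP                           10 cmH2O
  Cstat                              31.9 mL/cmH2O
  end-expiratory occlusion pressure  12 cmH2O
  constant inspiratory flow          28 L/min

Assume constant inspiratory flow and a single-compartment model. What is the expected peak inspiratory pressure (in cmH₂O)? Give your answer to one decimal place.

Flow: 28 L/min ÷ 60 = 0.4667 L/s.
Total PEEP = 12 cmH2O (set 10 + intrinsic 2); this is the baseline alveolar pressure.
Equation of motion (constant flow): PIP = Vt/C + R·V̇ + PEEP.
PIP = 415/31.9 + 6.9×0.4667 + 12 = 13.009 + 3.22 + 12 = 28.229 cmH2O.

28.2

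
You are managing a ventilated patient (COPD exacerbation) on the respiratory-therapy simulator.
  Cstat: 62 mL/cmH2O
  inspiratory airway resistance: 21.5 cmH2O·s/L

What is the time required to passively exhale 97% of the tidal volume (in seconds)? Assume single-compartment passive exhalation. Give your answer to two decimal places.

τ = R × C = 21.5 × 62 mL/cmH2O = 21.5 × 0.062 L/cmH2O = 1.333 s.
Exhaled fraction f = 1 − e^(−t/τ) → t = −τ·ln(1 − f) = −1.333·ln(0.03) = 4.674 s.

4.67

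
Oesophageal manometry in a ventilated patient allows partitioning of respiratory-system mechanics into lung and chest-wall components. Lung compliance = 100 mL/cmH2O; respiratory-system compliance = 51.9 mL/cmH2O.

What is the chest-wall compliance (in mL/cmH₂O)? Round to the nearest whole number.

1/Ccw = 1/Crs − 1/CL.
1/Ccw = 1/51.9 − 1/100 = 0.009268.
Ccw = 107.9 mL/cmH2O.

108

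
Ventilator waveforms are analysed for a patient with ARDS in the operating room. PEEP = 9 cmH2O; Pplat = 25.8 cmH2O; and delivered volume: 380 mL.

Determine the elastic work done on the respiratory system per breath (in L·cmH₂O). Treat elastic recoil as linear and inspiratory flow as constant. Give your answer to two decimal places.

Elastic work ≈ ½ × (Pplat − PEEP) × Vt = 0.5 × (25.8 − 9) × 0.380 L = 0.5 × 16.8 × 0.380 = 3.192 L·cmH2O.

3.19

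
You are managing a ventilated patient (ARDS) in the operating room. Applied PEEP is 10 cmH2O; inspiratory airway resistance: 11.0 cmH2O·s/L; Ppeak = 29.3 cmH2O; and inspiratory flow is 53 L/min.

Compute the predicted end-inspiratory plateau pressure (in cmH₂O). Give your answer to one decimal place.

19.6

Flow: 53 L/min ÷ 60 = 0.8833 L/s.
Pplat = PIP − Raw × flow = 29.3 − 11.0 × 0.8833 = 29.3 − 9.716 = 19.584 cmH2O.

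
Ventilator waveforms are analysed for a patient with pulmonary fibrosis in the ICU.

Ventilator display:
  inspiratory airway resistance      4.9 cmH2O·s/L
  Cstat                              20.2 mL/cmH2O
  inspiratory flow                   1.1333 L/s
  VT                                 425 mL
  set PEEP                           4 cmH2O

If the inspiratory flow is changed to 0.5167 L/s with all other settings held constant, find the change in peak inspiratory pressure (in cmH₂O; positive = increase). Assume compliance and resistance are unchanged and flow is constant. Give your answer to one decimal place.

PIP = Vt/C + R·V̇ + PEEP (constant-flow equation of motion).
Only the resistive term changes: ΔPIP = R × ΔV̇ = 4.9 × (0.5167 − 1.1333) = 4.9 × -0.6166 = -3.021 cmH2O.

-3.0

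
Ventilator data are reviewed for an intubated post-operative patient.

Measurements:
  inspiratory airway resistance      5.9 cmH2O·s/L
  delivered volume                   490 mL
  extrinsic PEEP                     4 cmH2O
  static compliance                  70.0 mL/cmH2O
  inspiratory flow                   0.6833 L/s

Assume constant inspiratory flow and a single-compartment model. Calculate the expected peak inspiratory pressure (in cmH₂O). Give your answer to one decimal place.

Equation of motion (constant flow): PIP = Vt/C + R·V̇ + PEEP.
PIP = 490/70.0 + 5.9×0.6833 + 4 = 7.0 + 4.031 + 4 = 15.031 cmH2O.

15.0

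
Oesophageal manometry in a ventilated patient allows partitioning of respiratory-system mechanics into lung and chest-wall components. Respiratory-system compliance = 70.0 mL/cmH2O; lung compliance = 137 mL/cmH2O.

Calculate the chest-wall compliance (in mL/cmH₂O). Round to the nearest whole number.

1/Ccw = 1/Crs − 1/CL.
1/Ccw = 1/70.0 − 1/137 = 0.006986.
Ccw = 143.14 mL/cmH2O.

143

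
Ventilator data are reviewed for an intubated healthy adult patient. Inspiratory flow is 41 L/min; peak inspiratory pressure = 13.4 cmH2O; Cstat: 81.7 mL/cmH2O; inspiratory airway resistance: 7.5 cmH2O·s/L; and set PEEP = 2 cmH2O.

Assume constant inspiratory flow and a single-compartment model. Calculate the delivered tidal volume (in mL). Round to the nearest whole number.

513

Flow: 41 L/min ÷ 60 = 0.6833 L/s.
Equation of motion (constant flow): PIP = Vt/C + R·V̇ + PEEP.
Vt/C = PIP − R·V̇ − PEEP = 13.4 − 5.125 − 2 = 6.275 cmH2O.
Vt = C × 6.275 = 81.7 × 6.275 = 512.67 mL.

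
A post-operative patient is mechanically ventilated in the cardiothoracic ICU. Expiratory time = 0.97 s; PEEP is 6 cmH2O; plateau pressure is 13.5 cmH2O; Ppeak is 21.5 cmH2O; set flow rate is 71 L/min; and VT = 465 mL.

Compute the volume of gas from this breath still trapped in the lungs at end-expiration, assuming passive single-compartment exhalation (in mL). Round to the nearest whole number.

46

Flow: 71 L/min ÷ 60 = 1.1833 L/s.
R = (PIP − Pplat)/V̇ = (21.5 − 13.5) / 1.1833 = 8.0/1.1833 = 6.761 cmH2O·s/L.
C = Vt/(Pplat − PEEP) = 465.0 / (13.5 − 6) = 465.0/7.5 = 62.0 mL/cmH2O.
τ = R × C = 6.761 × 0.062 L/cmH2O = 0.4192 s.
Fraction remaining = e^(−Te/τ) = e^(−0.97/0.4192) = 0.09887.
Trapped volume = 465.0 × 0.09887 = 45.975 mL.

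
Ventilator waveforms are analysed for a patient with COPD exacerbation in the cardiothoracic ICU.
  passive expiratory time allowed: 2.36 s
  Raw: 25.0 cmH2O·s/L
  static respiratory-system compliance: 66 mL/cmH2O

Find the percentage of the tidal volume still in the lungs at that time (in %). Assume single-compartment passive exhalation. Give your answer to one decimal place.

23.9

τ = R × C = 25.0 × 66 mL/cmH2O = 25.0 × 0.066 L/cmH2O = 1.65 s.
Passive exhalation: V(t)/V₀ = e^(−t/τ) = e^(−2.36/1.65) = 0.2392.
Fraction remaining = 0.2392 → 23.92%.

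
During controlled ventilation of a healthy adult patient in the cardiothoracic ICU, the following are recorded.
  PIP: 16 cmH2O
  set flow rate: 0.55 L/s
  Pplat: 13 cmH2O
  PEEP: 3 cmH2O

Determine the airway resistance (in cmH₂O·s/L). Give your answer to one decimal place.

Raw = (PIP − Pplat) / flow = (16 − 13) / 0.55 = 3.0 / 0.55 = 5.455 cmH2O·s/L.

5.5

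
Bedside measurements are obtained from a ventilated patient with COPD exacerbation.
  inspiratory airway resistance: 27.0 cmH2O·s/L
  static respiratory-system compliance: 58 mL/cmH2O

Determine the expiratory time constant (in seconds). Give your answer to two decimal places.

τ = R × C = 27.0 × 58 mL/cmH2O = 27.0 × 0.058 L/cmH2O = 1.566 s.

1.57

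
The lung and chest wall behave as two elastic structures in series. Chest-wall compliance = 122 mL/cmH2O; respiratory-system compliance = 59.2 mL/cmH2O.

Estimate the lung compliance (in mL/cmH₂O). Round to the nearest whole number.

115

1/CL = 1/Crs − 1/Ccw.
1/CL = 1/59.2 − 1/122 = 0.008695.
CL = 115.01 mL/cmH2O.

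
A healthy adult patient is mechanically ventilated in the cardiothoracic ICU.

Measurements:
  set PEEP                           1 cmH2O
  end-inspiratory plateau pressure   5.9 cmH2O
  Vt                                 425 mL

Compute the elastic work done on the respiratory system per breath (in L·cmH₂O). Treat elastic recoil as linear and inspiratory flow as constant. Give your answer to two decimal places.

Elastic work ≈ ½ × (Pplat − PEEP) × Vt = 0.5 × (5.9 − 1) × 0.425 L = 0.5 × 4.9 × 0.425 = 1.041 L·cmH2O.

1.04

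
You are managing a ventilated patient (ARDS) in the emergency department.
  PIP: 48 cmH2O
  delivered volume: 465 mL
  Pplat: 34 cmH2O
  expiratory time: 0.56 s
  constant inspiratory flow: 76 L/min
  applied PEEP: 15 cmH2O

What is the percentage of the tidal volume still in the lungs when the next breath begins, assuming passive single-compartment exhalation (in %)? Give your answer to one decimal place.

Flow: 76 L/min ÷ 60 = 1.2667 L/s.
R = (PIP − Pplat)/V̇ = (48 − 34) / 1.2667 = 14.0/1.2667 = 11.052 cmH2O·s/L.
C = Vt/(Pplat − PEEP) = 465.0 / (34 − 15) = 465.0/19.0 = 24.474 mL/cmH2O.
τ = R × C = 11.052 × 0.02447 L/cmH2O = 0.2704 s.
Fraction remaining at end-expiration = e^(−Te/τ) = e^(−0.56/0.2704) = 0.1261 → 12.61%.

12.6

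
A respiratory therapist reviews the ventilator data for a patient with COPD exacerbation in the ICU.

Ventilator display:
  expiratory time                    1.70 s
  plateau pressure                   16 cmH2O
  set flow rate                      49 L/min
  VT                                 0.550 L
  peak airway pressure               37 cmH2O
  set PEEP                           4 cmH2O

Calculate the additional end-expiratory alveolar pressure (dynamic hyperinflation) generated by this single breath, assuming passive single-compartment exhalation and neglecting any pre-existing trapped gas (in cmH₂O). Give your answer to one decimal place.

2.8

Flow: 49 L/min ÷ 60 = 0.8167 L/s.
R = (PIP − Pplat)/V̇ = (37 − 16) / 0.8167 = 21.0/0.8167 = 25.713 cmH2O·s/L.
C = Vt/(Pplat − PEEP) = 550.0 / (16 − 4) = 550.0/12.0 = 45.833 mL/cmH2O.
τ = R × C = 25.713 × 0.04583 L/cmH2O = 1.178 s.
Fraction remaining = e^(−Te/τ) = e^(−1.70/1.178) = 0.2362; trapped volume = 550.0 × 0.2362 = 129.91 mL.
Additional alveolar pressure from trapping ≈ V_trapped / C = 129.91 / 45.833 = 2.834 cmH2O.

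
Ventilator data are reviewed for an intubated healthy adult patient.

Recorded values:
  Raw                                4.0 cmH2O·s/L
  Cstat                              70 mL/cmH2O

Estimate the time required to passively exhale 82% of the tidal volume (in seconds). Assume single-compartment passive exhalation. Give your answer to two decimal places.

0.48

τ = R × C = 4.0 × 70 mL/cmH2O = 4.0 × 0.070 L/cmH2O = 0.28 s.
Exhaled fraction f = 1 − e^(−t/τ) → t = −τ·ln(1 − f) = −0.28·ln(0.18) = 0.4801 s.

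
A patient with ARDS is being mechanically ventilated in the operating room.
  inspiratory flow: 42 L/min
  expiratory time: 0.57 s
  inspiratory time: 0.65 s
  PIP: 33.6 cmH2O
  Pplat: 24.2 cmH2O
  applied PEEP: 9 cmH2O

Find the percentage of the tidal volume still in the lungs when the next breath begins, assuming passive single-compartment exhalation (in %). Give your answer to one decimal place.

24.2

Flow: 42 L/min ÷ 60 = 0.7 L/s.
Vt = flow × Ti = 0.7 L/s × 0.65 s × 1000 mL/L = 455.0 mL.
R = (PIP − Pplat)/V̇ = (33.6 − 24.2) / 0.7 = 9.4/0.7 = 13.429 cmH2O·s/L.
C = Vt/(Pplat − PEEP) = 455.0 / (24.2 − 9) = 455.0/15.2 = 29.934 mL/cmH2O.
τ = R × C = 13.429 × 0.02993 L/cmH2O = 0.4019 s.
Fraction remaining at end-expiration = e^(−Te/τ) = e^(−0.57/0.4019) = 0.2421 → 24.21%.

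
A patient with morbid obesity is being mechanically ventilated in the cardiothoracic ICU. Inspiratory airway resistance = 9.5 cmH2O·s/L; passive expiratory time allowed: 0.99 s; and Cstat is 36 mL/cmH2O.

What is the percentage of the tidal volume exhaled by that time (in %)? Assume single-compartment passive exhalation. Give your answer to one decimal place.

94.5

τ = R × C = 9.5 × 36 mL/cmH2O = 9.5 × 0.036 L/cmH2O = 0.342 s.
Passive exhalation: V(t)/V₀ = e^(−t/τ) = e^(−0.99/0.342) = 0.05531.
Fraction exhaled = 1 − 0.05531 = 0.9447 → 94.47%.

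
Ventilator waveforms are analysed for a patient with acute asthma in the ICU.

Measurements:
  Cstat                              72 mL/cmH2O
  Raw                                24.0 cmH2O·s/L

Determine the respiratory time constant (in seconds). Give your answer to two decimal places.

1.73

τ = R × C = 24.0 × 72 mL/cmH2O = 24.0 × 0.072 L/cmH2O = 1.728 s.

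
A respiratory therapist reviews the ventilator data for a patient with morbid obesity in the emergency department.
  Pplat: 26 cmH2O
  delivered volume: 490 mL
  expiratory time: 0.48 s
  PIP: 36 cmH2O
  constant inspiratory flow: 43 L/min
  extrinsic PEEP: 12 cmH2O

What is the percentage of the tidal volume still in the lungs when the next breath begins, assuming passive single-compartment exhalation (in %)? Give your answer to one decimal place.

Flow: 43 L/min ÷ 60 = 0.7167 L/s.
R = (PIP − Pplat)/V̇ = (36 − 26) / 0.7167 = 10.0/0.7167 = 13.953 cmH2O·s/L.
C = Vt/(Pplat − PEEP) = 490.0 / (26 − 12) = 490.0/14.0 = 35.0 mL/cmH2O.
τ = R × C = 13.953 × 0.035 L/cmH2O = 0.4884 s.
Fraction remaining at end-expiration = e^(−Te/τ) = e^(−0.48/0.4884) = 0.3743 → 37.43%.

37.4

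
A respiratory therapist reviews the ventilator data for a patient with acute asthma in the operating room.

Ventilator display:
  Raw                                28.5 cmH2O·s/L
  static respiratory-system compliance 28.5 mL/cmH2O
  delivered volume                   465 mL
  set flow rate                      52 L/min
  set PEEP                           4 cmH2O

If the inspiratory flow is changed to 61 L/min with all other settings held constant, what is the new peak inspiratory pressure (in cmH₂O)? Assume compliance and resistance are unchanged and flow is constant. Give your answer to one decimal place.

Flow: 52 L/min ÷ 60 = 0.8667 L/s.
New flow: 61 L/min ÷ 60 = 1.0167 L/s.
PIP = Vt/C + R·V̇ + PEEP (constant-flow equation of motion).
Only the resistive term changes: ΔPIP = R × ΔV̇ = 28.5 × (1.0167 − 0.8667) = 28.5 × 0.15 = 4.275 cmH2O.
Original PIP = 465/28.5 + 28.5×0.8667 + 4 = 45.017 cmH2O; new PIP = 45.017 + (4.275) = 49.292 cmH2O.

49.3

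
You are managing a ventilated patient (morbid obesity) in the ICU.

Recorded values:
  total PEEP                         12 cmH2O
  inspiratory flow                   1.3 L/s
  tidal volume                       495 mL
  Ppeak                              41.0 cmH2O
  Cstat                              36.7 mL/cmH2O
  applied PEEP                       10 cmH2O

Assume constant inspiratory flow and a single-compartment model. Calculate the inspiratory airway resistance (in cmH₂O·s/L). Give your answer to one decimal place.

11.9

Total PEEP = 12 cmH2O (set 10 + intrinsic 2); this is the baseline alveolar pressure.
Equation of motion (constant flow): PIP = Vt/C + R·V̇ + PEEP.
R·V̇ = PIP − Vt/C − PEEP = 41.0 − 495/36.7 − 12 = 41.0 − 13.488 − 12 = 15.512 cmH2O.
R = 15.512 / 1.3 = 11.932 cmH2O·s/L.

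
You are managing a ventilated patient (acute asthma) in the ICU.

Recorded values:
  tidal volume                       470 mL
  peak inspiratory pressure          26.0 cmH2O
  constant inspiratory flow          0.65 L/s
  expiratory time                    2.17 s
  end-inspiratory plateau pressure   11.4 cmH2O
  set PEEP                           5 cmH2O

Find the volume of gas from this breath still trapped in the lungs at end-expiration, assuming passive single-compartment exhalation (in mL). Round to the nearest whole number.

R = (PIP − Pplat)/V̇ = (26.0 − 11.4) / 0.65 = 14.6/0.65 = 22.462 cmH2O·s/L.
C = Vt/(Pplat − PEEP) = 470.0 / (11.4 − 5) = 470.0/6.4 = 73.438 mL/cmH2O.
τ = R × C = 22.462 × 0.07344 L/cmH2O = 1.65 s.
Fraction remaining = e^(−Te/τ) = e^(−2.17/1.65) = 0.2684.
Trapped volume = 470.0 × 0.2684 = 126.15 mL.

126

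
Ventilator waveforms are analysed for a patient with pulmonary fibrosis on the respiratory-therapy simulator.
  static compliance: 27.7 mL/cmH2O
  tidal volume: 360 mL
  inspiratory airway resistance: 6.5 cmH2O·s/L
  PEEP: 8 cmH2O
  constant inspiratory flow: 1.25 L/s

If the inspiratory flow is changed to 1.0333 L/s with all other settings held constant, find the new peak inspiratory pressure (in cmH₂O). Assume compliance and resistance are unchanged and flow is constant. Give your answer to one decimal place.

27.7

PIP = Vt/C + R·V̇ + PEEP (constant-flow equation of motion).
Only the resistive term changes: ΔPIP = R × ΔV̇ = 6.5 × (1.0333 − 1.25) = 6.5 × -0.2167 = -1.409 cmH2O.
Original PIP = 360/27.7 + 6.5×1.25 + 8 = 29.121 cmH2O; new PIP = 29.121 + (-1.409) = 27.712 cmH2O.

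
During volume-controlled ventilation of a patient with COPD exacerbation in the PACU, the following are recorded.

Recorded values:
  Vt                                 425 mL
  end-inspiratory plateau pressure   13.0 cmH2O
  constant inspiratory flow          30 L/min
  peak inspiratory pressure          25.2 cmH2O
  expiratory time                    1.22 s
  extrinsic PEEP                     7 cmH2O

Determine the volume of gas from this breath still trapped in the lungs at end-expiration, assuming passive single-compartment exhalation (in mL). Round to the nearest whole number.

210

Flow: 30 L/min ÷ 60 = 0.5 L/s.
R = (PIP − Pplat)/V̇ = (25.2 − 13.0) / 0.5 = 12.2/0.5 = 24.4 cmH2O·s/L.
C = Vt/(Pplat − PEEP) = 425.0 / (13.0 − 7) = 425.0/6.0 = 70.833 mL/cmH2O.
τ = R × C = 24.4 × 0.07083 L/cmH2O = 1.728 s.
Fraction remaining = e^(−Te/τ) = e^(−1.22/1.728) = 0.4936.
Trapped volume = 425.0 × 0.4936 = 209.78 mL.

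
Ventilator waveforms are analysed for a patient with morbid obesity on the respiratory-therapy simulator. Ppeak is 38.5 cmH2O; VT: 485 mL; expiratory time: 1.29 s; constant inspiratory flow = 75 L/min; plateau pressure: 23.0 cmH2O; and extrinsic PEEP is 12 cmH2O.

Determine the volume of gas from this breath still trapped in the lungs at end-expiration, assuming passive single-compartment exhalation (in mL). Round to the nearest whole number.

46

Flow: 75 L/min ÷ 60 = 1.25 L/s.
R = (PIP − Pplat)/V̇ = (38.5 − 23.0) / 1.25 = 15.5/1.25 = 12.4 cmH2O·s/L.
C = Vt/(Pplat − PEEP) = 485.0 / (23.0 − 12) = 485.0/11.0 = 44.091 mL/cmH2O.
τ = R × C = 12.4 × 0.04409 L/cmH2O = 0.5467 s.
Fraction remaining = e^(−Te/τ) = e^(−1.29/0.5467) = 0.09446.
Trapped volume = 485.0 × 0.09446 = 45.813 mL.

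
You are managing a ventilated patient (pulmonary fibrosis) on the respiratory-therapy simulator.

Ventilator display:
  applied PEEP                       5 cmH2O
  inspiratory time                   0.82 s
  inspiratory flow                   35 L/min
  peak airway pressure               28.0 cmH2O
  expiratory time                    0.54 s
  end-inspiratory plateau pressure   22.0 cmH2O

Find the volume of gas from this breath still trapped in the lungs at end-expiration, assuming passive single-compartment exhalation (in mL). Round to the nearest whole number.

Flow: 35 L/min ÷ 60 = 0.5833 L/s.
Vt = flow × Ti = 0.5833 L/s × 0.82 s × 1000 mL/L = 478.31 mL.
R = (PIP − Pplat)/V̇ = (28.0 − 22.0) / 0.5833 = 6.0/0.5833 = 10.286 cmH2O·s/L.
C = Vt/(Pplat − PEEP) = 478.31 / (22.0 − 5) = 478.31/17.0 = 28.136 mL/cmH2O.
τ = R × C = 10.286 × 0.02814 L/cmH2O = 0.2894 s.
Fraction remaining = e^(−Te/τ) = e^(−0.54/0.2894) = 0.1548.
Trapped volume = 478.31 × 0.1548 = 74.042 mL.

74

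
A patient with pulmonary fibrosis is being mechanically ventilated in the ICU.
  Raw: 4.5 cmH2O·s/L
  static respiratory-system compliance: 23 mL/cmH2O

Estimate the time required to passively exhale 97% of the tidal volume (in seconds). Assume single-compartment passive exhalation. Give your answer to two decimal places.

τ = R × C = 4.5 × 23 mL/cmH2O = 4.5 × 0.023 L/cmH2O = 0.1035 s.
Exhaled fraction f = 1 − e^(−t/τ) → t = −τ·ln(1 − f) = −0.1035·ln(0.03) = 0.3629 s.

0.36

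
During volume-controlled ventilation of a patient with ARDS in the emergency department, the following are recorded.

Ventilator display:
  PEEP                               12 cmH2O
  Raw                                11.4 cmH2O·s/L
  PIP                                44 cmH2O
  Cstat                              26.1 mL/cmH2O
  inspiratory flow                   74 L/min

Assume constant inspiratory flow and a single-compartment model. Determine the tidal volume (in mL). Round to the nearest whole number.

Flow: 74 L/min ÷ 60 = 1.2333 L/s.
Equation of motion (constant flow): PIP = Vt/C + R·V̇ + PEEP.
Vt/C = PIP − R·V̇ − PEEP = 44 − 14.06 − 12 = 17.94 cmH2O.
Vt = C × 17.94 = 26.1 × 17.94 = 468.23 mL.

468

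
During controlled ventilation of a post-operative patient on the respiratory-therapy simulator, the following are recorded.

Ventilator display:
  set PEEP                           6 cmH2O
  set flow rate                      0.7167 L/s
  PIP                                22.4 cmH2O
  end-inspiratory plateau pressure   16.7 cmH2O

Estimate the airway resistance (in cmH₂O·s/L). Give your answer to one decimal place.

Raw = (PIP − Pplat) / flow = (22.4 − 16.7) / 0.7167 = 5.7 / 0.7167 = 7.953 cmH2O·s/L.

8.0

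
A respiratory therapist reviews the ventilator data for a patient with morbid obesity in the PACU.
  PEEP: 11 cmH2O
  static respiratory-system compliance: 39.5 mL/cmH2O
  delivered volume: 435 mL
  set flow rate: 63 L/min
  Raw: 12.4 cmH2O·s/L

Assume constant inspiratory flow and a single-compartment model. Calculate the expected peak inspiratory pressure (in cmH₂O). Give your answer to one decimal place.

Flow: 63 L/min ÷ 60 = 1.05 L/s.
Equation of motion (constant flow): PIP = Vt/C + R·V̇ + PEEP.
PIP = 435/39.5 + 12.4×1.05 + 11 = 11.013 + 13.02 + 11 = 35.033 cmH2O.

35.0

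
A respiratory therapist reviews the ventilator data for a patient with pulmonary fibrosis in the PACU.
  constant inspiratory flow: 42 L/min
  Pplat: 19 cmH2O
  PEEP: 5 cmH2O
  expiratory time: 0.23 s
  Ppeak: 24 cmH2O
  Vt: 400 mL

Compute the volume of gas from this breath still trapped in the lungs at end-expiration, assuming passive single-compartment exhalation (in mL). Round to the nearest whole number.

Flow: 42 L/min ÷ 60 = 0.7 L/s.
R = (PIP − Pplat)/V̇ = (24 − 19) / 0.7 = 5.0/0.7 = 7.143 cmH2O·s/L.
C = Vt/(Pplat − PEEP) = 400.0 / (19 − 5) = 400.0/14.0 = 28.571 mL/cmH2O.
τ = R × C = 7.143 × 0.02857 L/cmH2O = 0.2041 s.
Fraction remaining = e^(−Te/τ) = e^(−0.23/0.2041) = 0.324.
Trapped volume = 400.0 × 0.324 = 129.6 mL.

130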